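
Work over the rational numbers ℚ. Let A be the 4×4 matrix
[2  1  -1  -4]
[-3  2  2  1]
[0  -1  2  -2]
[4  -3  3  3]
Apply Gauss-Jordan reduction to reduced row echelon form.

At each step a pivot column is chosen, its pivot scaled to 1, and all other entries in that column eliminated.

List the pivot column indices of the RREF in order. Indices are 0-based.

pivot columns: 0, 1, 2, 3

step 1: normalize row 0 (÷2) = (1, 1/2, -1/2, -2)
  row 1: subtract -3×row0 = (0, 7/2, 1/2, -5)
  row 3: subtract 4×row0 = (0, -5, 5, 11)
step 2: normalize row 1 (÷7/2) = (0, 1, 1/7, -10/7)
  row 0: subtract 1/2×row1 = (1, 0, -4/7, -9/7)
  row 2: subtract -1×row1 = (0, 0, 15/7, -24/7)
  row 3: subtract -5×row1 = (0, 0, 40/7, 27/7)
step 3: normalize row 2 (÷15/7) = (0, 0, 1, -8/5)
  row 0: subtract -4/7×row2 = (1, 0, 0, -11/5)
  row 1: subtract 1/7×row2 = (0, 1, 0, -6/5)
  row 3: subtract 40/7×row2 = (0, 0, 0, 13)
step 4: normalize row 3 (÷13) = (0, 0, 0, 1)
  row 0: subtract -11/5×row3 = (1, 0, 0, 0)
  row 1: subtract -6/5×row3 = (0, 1, 0, 0)
  row 2: subtract -8/5×row3 = (0, 0, 1, 0)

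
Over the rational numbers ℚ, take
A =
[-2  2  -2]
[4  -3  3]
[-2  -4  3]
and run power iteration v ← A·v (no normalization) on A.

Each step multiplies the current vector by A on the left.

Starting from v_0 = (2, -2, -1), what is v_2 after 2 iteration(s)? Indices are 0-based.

v_0 = (2, -2, -1).
v_1 = A·v_0 = (-6, 11, 1).
v_2 = A·v_1 = (32, -54, -29).

v_2 = (32, -54, -29)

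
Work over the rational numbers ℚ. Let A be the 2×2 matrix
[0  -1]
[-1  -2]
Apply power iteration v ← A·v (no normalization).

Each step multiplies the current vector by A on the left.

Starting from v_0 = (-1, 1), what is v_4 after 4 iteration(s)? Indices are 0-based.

v_0 = (-1, 1).
v_1 = A·v_0 = (-1, -1).
v_2 = A·v_1 = (1, 3).
v_3 = A·v_2 = (-3, -7).
v_4 = A·v_3 = (7, 17).

v_4 = (7, 17)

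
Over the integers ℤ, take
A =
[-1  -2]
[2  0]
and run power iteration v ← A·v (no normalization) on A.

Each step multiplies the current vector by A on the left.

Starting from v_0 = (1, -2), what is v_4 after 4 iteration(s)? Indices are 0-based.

v_0 = (1, -2).
v_1 = A·v_0 = (3, 2).
v_2 = A·v_1 = (-7, 6).
v_3 = A·v_2 = (-5, -14).
v_4 = A·v_3 = (33, -10).

v_4 = (33, -10)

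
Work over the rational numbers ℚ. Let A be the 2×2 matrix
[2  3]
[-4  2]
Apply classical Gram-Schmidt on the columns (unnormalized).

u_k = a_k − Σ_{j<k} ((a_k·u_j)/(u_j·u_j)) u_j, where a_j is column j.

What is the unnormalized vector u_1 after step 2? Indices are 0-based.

Step 1: u_0 = a_0 = (2, -4).
Step 2: u_1 = a_1 − (-1/10)·u_0 = (16/5, 8/5).

u_1 = (16/5, 8/5)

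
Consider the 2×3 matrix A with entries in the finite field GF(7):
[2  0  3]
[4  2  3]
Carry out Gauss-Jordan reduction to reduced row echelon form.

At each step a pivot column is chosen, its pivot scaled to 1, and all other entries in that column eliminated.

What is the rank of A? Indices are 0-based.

rank = 2

step 1: normalize row 0 (÷2) = (1, 0, 5)
  row 1: subtract 4×row0 = (0, 2, 4)
step 2: normalize row 1 (÷2) = (0, 1, 2)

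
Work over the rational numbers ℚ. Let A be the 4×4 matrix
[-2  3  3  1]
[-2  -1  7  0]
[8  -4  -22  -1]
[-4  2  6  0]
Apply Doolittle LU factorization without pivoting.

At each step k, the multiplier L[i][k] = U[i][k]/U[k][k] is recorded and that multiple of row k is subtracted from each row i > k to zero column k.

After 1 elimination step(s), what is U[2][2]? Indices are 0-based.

U[2][2] = -10

k=0: U[0][0]=-2
  eliminate (1,0): mult=1, new row 1: (0, -4, 4, -1); set L[1][0]=1
  eliminate (2,0): mult=-4, new row 2: (0, 8, -10, 3); set L[2][0]=-4
  eliminate (3,0): mult=2, new row 3: (0, -4, 0, -2); set L[3][0]=2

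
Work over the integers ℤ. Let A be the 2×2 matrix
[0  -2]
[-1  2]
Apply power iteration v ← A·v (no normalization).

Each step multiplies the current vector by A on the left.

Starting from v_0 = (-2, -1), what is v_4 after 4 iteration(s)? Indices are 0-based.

v_0 = (-2, -1).
v_1 = A·v_0 = (2, 0).
v_2 = A·v_1 = (0, -2).
v_3 = A·v_2 = (4, -4).
v_4 = A·v_3 = (8, -12).

v_4 = (8, -12)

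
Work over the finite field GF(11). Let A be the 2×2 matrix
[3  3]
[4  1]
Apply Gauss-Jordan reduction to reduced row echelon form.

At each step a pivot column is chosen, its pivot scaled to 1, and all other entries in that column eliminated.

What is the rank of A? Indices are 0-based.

step 1: normalize row 0 (÷3) = (1, 1)
  row 1: subtract 4×row0 = (0, 8)
step 2: normalize row 1 (÷8) = (0, 1)
  row 0: subtract 1×row1 = (1, 0)

rank = 2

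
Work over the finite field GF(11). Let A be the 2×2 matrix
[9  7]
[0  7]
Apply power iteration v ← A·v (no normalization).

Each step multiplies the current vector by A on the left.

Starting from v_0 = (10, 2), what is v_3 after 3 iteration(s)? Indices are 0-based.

v_3 = (4, 4)

v_0 = (10, 2).
v_1 = A·v_0 = (5, 3).
v_2 = A·v_1 = (0, 10).
v_3 = A·v_2 = (4, 4).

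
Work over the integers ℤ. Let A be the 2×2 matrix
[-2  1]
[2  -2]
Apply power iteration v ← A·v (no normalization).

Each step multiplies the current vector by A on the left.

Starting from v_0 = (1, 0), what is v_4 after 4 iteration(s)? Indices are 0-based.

v_4 = (68, -96)

v_0 = (1, 0).
v_1 = A·v_0 = (-2, 2).
v_2 = A·v_1 = (6, -8).
v_3 = A·v_2 = (-20, 28).
v_4 = A·v_3 = (68, -96).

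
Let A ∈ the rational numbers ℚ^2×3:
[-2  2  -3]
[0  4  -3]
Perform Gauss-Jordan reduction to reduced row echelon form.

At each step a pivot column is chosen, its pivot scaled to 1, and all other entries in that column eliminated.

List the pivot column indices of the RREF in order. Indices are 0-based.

pivot columns: 0, 1

[1] R0 /= -2  ⇒  (1, -1, 3/2)
[2] R1 /= 4  ⇒  (0, 1, -3/4)
     R0 -= -1·R1  ⇒  (1, 0, 3/4)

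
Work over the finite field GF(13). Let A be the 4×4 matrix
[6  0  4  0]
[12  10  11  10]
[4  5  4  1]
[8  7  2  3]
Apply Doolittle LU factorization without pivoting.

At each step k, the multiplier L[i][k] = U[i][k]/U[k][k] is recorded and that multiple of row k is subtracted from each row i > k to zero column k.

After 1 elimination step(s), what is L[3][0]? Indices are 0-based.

L[3][0] = 10

Step 1: pivot at (0,0) is 6.
  row1 ← row1 − (2)·row0  ⇒  L[1][0]=2, U row1=(0, 10, 3, 10)
  row2 ← row2 − (5)·row0  ⇒  L[2][0]=5, U row2=(0, 5, 10, 1)
  row3 ← row3 − (10)·row0  ⇒  L[3][0]=10, U row3=(0, 7, 1, 3)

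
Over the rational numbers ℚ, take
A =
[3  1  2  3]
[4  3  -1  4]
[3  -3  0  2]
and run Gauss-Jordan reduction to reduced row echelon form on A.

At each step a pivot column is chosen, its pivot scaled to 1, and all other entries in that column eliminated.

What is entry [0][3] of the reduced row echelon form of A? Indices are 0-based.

M[0][3] = 47/54

pivot(0,0)=3: scale R0 → (1, 1/3, 2/3, 1)
  clear (1,0): R1 −= (4)R0 → (0, 5/3, -11/3, 0)
  clear (2,0): R2 −= (3)R0 → (0, -4, -2, -1)
pivot(1,1)=5/3: scale R1 → (0, 1, -11/5, 0)
  clear (0,1): R0 −= (1/3)R1 → (1, 0, 7/5, 1)
  clear (2,1): R2 −= (-4)R1 → (0, 0, -54/5, -1)
pivot(2,2)=-54/5: scale R2 → (0, 0, 1, 5/54)
  clear (0,2): R0 −= (7/5)R2 → (1, 0, 0, 47/54)
  clear (1,2): R1 −= (-11/5)R2 → (0, 1, 0, 11/54)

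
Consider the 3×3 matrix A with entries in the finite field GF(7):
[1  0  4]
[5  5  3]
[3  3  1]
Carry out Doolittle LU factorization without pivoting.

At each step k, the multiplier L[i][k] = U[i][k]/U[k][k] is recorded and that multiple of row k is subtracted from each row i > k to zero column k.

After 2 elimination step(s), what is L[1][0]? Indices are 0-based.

L[1][0] = 5

Step 1: pivot at (0,0) is 1.
  row1 ← row1 − (5)·row0  ⇒  L[1][0]=5, U row1=(0, 5, 4)
  row2 ← row2 − (3)·row0  ⇒  L[2][0]=3, U row2=(0, 3, 3)
Step 2: pivot at (1,1) is 5.
  row2 ← row2 − (2)·row1  ⇒  L[2][1]=2, U row2=(0, 0, 2)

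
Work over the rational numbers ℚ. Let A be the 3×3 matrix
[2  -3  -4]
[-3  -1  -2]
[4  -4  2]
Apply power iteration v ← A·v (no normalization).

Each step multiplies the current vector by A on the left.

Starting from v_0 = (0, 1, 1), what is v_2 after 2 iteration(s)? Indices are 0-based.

v_2 = (3, 28, -20)

v_0 = (0, 1, 1).
v_1 = A·v_0 = (-7, -3, -2).
v_2 = A·v_1 = (3, 28, -20).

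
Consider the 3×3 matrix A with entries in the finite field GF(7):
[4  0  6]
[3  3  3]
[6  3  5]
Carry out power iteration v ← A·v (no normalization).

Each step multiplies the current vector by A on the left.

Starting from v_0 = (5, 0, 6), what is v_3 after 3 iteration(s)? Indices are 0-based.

v_0 = (5, 0, 6).
v_1 = A·v_0 = (0, 5, 4).
v_2 = A·v_1 = (3, 6, 0).
v_3 = A·v_2 = (5, 6, 1).

v_3 = (5, 6, 1)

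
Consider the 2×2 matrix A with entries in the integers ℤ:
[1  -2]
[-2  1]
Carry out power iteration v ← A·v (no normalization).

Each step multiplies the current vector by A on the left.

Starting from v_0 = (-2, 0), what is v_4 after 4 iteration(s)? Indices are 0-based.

v_0 = (-2, 0).
v_1 = A·v_0 = (-2, 4).
v_2 = A·v_1 = (-10, 8).
v_3 = A·v_2 = (-26, 28).
v_4 = A·v_3 = (-82, 80).

v_4 = (-82, 80)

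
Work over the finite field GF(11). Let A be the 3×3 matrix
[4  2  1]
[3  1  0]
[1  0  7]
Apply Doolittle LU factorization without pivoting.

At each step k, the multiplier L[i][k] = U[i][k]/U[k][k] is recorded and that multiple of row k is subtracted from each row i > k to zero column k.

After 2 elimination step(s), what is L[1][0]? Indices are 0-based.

k=0: U[0][0]=4
  eliminate (1,0): mult=9, new row 1: (0, 5, 2); set L[1][0]=9
  eliminate (2,0): mult=3, new row 2: (0, 5, 4); set L[2][0]=3
k=1: U[1][1]=5
  eliminate (2,1): mult=1, new row 2: (0, 0, 2); set L[2][1]=1

L[1][0] = 9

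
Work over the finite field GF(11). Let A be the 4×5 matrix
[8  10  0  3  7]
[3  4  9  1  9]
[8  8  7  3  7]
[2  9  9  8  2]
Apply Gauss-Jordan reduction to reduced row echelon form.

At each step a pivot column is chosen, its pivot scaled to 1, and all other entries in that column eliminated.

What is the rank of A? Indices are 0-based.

[1] R0 /= 8  ⇒  (1, 4, 0, 10, 5)
     R1 -= 3·R0  ⇒  (0, 3, 9, 4, 5)
     R2 -= 8·R0  ⇒  (0, 9, 7, 0, 0)
     R3 -= 2·R0  ⇒  (0, 1, 9, 10, 3)
[2] R1 /= 3  ⇒  (0, 1, 3, 5, 9)
     R0 -= 4·R1  ⇒  (1, 0, 10, 1, 2)
     R2 -= 9·R1  ⇒  (0, 0, 2, 10, 7)
     R3 -= 1·R1  ⇒  (0, 0, 6, 5, 5)
[3] R2 /= 2  ⇒  (0, 0, 1, 5, 9)
     R0 -= 10·R2  ⇒  (1, 0, 0, 6, 0)
     R1 -= 3·R2  ⇒  (0, 1, 0, 1, 4)
     R3 -= 6·R2  ⇒  (0, 0, 0, 8, 6)
[4] R3 /= 8  ⇒  (0, 0, 0, 1, 9)
     R0 -= 6·R3  ⇒  (1, 0, 0, 0, 1)
     R1 -= 1·R3  ⇒  (0, 1, 0, 0, 6)
     R2 -= 5·R3  ⇒  (0, 0, 1, 0, 8)

rank = 4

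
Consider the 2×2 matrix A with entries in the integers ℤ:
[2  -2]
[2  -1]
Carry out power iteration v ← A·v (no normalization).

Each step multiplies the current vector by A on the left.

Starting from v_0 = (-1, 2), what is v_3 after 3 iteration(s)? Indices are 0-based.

v_3 = (8, 0)

v_0 = (-1, 2).
v_1 = A·v_0 = (-6, -4).
v_2 = A·v_1 = (-4, -8).
v_3 = A·v_2 = (8, 0).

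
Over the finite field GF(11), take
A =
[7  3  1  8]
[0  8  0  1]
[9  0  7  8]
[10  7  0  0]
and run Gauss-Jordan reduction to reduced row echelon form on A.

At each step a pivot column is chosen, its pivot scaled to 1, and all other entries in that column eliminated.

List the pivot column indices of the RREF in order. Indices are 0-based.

pivot columns: 0, 1, 2, 3

step 1: normalize row 0 (÷7) = (1, 2, 8, 9)
  row 2: subtract 9×row0 = (0, 4, 1, 4)
  row 3: subtract 10×row0 = (0, 9, 8, 9)
step 2: normalize row 1 (÷8) = (0, 1, 0, 7)
  row 0: subtract 2×row1 = (1, 0, 8, 6)
  row 2: subtract 4×row1 = (0, 0, 1, 9)
  row 3: subtract 9×row1 = (0, 0, 8, 1)
step 3: normalize row 2 (÷1) = (0, 0, 1, 9)
  row 0: subtract 8×row2 = (1, 0, 0, 0)
  row 3: subtract 8×row2 = (0, 0, 0, 6)
step 4: normalize row 3 (÷6) = (0, 0, 0, 1)
  row 1: subtract 7×row3 = (0, 1, 0, 0)
  row 2: subtract 9×row3 = (0, 0, 1, 0)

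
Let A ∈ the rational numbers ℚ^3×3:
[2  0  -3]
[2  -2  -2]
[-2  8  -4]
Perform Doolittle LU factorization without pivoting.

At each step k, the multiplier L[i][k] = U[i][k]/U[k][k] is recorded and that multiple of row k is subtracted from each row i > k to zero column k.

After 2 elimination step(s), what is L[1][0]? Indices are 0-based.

L[1][0] = 1

[col 0] pivot 2
  R1 -= 1*R0 → (0, -2, 1)  (L[1][0] := 1)
  R2 -= -1*R0 → (0, 8, -7)  (L[2][0] := -1)
[col 1] pivot -2
  R2 -= -4*R1 → (0, 0, -3)  (L[2][1] := -4)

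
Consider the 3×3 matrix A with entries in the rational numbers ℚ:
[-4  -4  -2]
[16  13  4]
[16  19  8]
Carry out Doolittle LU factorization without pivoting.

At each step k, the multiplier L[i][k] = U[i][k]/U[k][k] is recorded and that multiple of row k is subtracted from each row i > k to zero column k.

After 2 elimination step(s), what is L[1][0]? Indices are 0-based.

L[1][0] = -4

[col 0] pivot -4
  R1 -= -4*R0 → (0, -3, -4)  (L[1][0] := -4)
  R2 -= -4*R0 → (0, 3, 0)  (L[2][0] := -4)
[col 1] pivot -3
  R2 -= -1*R1 → (0, 0, -4)  (L[2][1] := -1)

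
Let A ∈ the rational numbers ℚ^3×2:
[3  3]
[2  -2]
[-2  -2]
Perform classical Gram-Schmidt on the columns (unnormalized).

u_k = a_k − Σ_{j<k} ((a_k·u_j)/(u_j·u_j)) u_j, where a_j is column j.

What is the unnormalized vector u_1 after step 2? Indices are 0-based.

u_1 = (24/17, -52/17, -16/17)

Step 1: u_0 = a_0 = (3, 2, -2).
Step 2: u_1 = a_1 − (9/17)·u_0 = (24/17, -52/17, -16/17).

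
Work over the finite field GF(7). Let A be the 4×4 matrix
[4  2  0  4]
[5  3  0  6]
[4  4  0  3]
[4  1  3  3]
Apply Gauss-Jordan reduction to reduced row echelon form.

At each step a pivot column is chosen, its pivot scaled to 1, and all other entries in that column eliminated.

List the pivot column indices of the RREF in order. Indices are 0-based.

[1] R0 /= 4  ⇒  (1, 4, 0, 1)
     R1 -= 5·R0  ⇒  (0, 4, 0, 1)
     R2 -= 4·R0  ⇒  (0, 2, 0, 6)
     R3 -= 4·R0  ⇒  (0, 6, 3, 6)
[2] R1 /= 4  ⇒  (0, 1, 0, 2)
     R0 -= 4·R1  ⇒  (1, 0, 0, 0)
     R2 -= 2·R1  ⇒  (0, 0, 0, 2)
     R3 -= 6·R1  ⇒  (0, 0, 3, 1)
[3] R2 <-> R3
[3] R2 /= 3  ⇒  (0, 0, 1, 5)
[4] R3 /= 2  ⇒  (0, 0, 0, 1)
     R1 -= 2·R3  ⇒  (0, 1, 0, 0)
     R2 -= 5·R3  ⇒  (0, 0, 1, 0)

pivot columns: 0, 1, 2, 3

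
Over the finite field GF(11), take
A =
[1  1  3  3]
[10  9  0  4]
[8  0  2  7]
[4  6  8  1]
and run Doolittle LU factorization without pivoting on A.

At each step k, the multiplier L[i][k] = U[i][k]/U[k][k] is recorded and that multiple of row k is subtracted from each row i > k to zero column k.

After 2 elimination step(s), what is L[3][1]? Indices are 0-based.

k=0: U[0][0]=1
  eliminate (1,0): mult=10, new row 1: (0, 10, 3, 7); set L[1][0]=10
  eliminate (2,0): mult=8, new row 2: (0, 3, 0, 5); set L[2][0]=8
  eliminate (3,0): mult=4, new row 3: (0, 2, 7, 0); set L[3][0]=4
k=1: U[1][1]=10
  eliminate (2,1): mult=8, new row 2: (0, 0, 9, 4); set L[2][1]=8
  eliminate (3,1): mult=9, new row 3: (0, 0, 2, 3); set L[3][1]=9

L[3][1] = 9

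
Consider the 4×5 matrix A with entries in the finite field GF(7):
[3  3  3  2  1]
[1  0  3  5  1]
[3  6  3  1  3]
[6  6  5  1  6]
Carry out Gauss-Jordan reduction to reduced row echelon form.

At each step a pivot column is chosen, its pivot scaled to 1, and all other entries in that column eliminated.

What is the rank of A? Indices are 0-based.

rank = 4

pivot(0,0)=3: scale R0 → (1, 1, 1, 3, 5)
  clear (1,0): R1 −= (1)R0 → (0, 6, 2, 2, 3)
  clear (2,0): R2 −= (3)R0 → (0, 3, 0, 6, 2)
  clear (3,0): R3 −= (6)R0 → (0, 0, 6, 4, 4)
pivot(1,1)=6: scale R1 → (0, 1, 5, 5, 4)
  clear (0,1): R0 −= (1)R1 → (1, 0, 3, 5, 1)
  clear (2,1): R2 −= (3)R1 → (0, 0, 6, 5, 4)
pivot(2,2)=6: scale R2 → (0, 0, 1, 2, 3)
  clear (0,2): R0 −= (3)R2 → (1, 0, 0, 6, 6)
  clear (1,2): R1 −= (5)R2 → (0, 1, 0, 2, 3)
  clear (3,2): R3 −= (6)R2 → (0, 0, 0, 6, 0)
pivot(3,3)=6: scale R3 → (0, 0, 0, 1, 0)
  clear (0,3): R0 −= (6)R3 → (1, 0, 0, 0, 6)
  clear (1,3): R1 −= (2)R3 → (0, 1, 0, 0, 3)
  clear (2,3): R2 −= (2)R3 → (0, 0, 1, 0, 3)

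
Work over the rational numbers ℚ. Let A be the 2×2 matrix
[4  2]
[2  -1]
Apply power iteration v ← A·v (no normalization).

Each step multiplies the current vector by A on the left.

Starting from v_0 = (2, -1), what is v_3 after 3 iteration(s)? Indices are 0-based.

v_3 = (150, 61)

v_0 = (2, -1).
v_1 = A·v_0 = (6, 5).
v_2 = A·v_1 = (34, 7).
v_3 = A·v_2 = (150, 61).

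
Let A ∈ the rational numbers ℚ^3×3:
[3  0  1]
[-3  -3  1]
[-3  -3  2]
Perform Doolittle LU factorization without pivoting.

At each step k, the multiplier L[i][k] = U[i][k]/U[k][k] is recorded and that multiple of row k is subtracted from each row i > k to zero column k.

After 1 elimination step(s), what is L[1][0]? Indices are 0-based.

[col 0] pivot 3
  R1 -= -1*R0 → (0, -3, 2)  (L[1][0] := -1)
  R2 -= -1*R0 → (0, -3, 3)  (L[2][0] := -1)

L[1][0] = -1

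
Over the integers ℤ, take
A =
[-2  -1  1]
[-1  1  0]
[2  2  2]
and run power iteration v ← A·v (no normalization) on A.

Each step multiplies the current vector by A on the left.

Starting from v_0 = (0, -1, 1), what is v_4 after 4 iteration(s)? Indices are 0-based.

v_0 = (0, -1, 1).
v_1 = A·v_0 = (2, -1, 0).
v_2 = A·v_1 = (-3, -3, 2).
v_3 = A·v_2 = (11, 0, -8).
v_4 = A·v_3 = (-30, -11, 6).

v_4 = (-30, -11, 6)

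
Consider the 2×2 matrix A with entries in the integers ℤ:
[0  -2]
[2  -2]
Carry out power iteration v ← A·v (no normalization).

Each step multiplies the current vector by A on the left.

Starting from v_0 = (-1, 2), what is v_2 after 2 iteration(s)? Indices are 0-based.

v_2 = (12, 4)

v_0 = (-1, 2).
v_1 = A·v_0 = (-4, -6).
v_2 = A·v_1 = (12, 4).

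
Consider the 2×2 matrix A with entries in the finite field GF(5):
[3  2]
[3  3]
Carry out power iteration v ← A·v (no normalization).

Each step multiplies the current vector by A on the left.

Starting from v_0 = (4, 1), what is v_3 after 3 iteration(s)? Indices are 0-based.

v_0 = (4, 1).
v_1 = A·v_0 = (4, 0).
v_2 = A·v_1 = (2, 2).
v_3 = A·v_2 = (0, 2).

v_3 = (0, 2)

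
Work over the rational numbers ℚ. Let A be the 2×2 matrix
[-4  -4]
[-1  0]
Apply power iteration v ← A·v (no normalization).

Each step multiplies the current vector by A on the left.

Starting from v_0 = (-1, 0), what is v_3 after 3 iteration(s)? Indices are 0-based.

v_0 = (-1, 0).
v_1 = A·v_0 = (4, 1).
v_2 = A·v_1 = (-20, -4).
v_3 = A·v_2 = (96, 20).

v_3 = (96, 20)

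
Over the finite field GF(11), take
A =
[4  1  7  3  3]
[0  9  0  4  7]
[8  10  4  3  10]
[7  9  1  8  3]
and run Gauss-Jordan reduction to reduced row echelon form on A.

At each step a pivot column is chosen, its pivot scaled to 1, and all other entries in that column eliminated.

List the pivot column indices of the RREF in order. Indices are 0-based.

pivot(0,0)=4: scale R0 → (1, 3, 10, 9, 9)
  clear (2,0): R2 −= (8)R0 → (0, 8, 1, 8, 4)
  clear (3,0): R3 −= (7)R0 → (0, 10, 8, 0, 6)
pivot(1,1)=9: scale R1 → (0, 1, 0, 9, 2)
  clear (0,1): R0 −= (3)R1 → (1, 0, 10, 4, 3)
  clear (2,1): R2 −= (8)R1 → (0, 0, 1, 2, 10)
  clear (3,1): R3 −= (10)R1 → (0, 0, 8, 9, 8)
pivot(2,2)=1: scale R2 → (0, 0, 1, 2, 10)
  clear (0,2): R0 −= (10)R2 → (1, 0, 0, 6, 2)
  clear (3,2): R3 −= (8)R2 → (0, 0, 0, 4, 5)
pivot(3,3)=4: scale R3 → (0, 0, 0, 1, 4)
  clear (0,3): R0 −= (6)R3 → (1, 0, 0, 0, 0)
  clear (1,3): R1 −= (9)R3 → (0, 1, 0, 0, 10)
  clear (2,3): R2 −= (2)R3 → (0, 0, 1, 0, 2)

pivot columns: 0, 1, 2, 3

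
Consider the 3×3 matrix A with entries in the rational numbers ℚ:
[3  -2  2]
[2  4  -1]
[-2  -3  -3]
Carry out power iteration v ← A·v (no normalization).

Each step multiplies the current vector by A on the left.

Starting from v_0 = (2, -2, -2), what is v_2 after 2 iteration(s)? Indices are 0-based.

v_0 = (2, -2, -2).
v_1 = A·v_0 = (6, -2, 8).
v_2 = A·v_1 = (38, -4, -30).

v_2 = (38, -4, -30)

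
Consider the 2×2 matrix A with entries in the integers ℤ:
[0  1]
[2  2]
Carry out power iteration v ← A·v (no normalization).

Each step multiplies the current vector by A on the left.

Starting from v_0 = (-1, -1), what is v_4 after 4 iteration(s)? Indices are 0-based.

v_4 = (-28, -76)

v_0 = (-1, -1).
v_1 = A·v_0 = (-1, -4).
v_2 = A·v_1 = (-4, -10).
v_3 = A·v_2 = (-10, -28).
v_4 = A·v_3 = (-28, -76).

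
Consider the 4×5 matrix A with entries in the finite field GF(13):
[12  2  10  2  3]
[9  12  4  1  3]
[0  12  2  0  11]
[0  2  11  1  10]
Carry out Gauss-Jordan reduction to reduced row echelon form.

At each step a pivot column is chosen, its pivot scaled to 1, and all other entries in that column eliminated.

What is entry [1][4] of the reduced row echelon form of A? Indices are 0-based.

[1] R0 /= 12  ⇒  (1, 11, 3, 11, 10)
     R1 -= 9·R0  ⇒  (0, 4, 3, 6, 4)
[2] R1 /= 4  ⇒  (0, 1, 4, 8, 1)
     R0 -= 11·R1  ⇒  (1, 0, 11, 1, 12)
     R2 -= 12·R1  ⇒  (0, 0, 6, 8, 12)
     R3 -= 2·R1  ⇒  (0, 0, 3, 11, 8)
[3] R2 /= 6  ⇒  (0, 0, 1, 10, 2)
     R0 -= 11·R2  ⇒  (1, 0, 0, 8, 3)
     R1 -= 4·R2  ⇒  (0, 1, 0, 7, 6)
     R3 -= 3·R2  ⇒  (0, 0, 0, 7, 2)
[4] R3 /= 7  ⇒  (0, 0, 0, 1, 4)
     R0 -= 8·R3  ⇒  (1, 0, 0, 0, 10)
     R1 -= 7·R3  ⇒  (0, 1, 0, 0, 4)
     R2 -= 10·R3  ⇒  (0, 0, 1, 0, 1)

M[1][4] = 4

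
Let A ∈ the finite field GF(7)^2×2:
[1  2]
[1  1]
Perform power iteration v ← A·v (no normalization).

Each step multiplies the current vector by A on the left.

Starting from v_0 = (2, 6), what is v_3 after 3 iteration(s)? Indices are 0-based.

v_3 = (4, 3)

v_0 = (2, 6).
v_1 = A·v_0 = (0, 1).
v_2 = A·v_1 = (2, 1).
v_3 = A·v_2 = (4, 3).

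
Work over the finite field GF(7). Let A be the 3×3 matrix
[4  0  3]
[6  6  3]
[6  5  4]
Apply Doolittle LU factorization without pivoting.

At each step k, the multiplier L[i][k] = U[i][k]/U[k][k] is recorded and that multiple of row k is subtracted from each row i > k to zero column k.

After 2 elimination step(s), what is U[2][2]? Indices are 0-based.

Step 1: pivot at (0,0) is 4.
  row1 ← row1 − (5)·row0  ⇒  L[1][0]=5, U row1=(0, 6, 2)
  row2 ← row2 − (5)·row0  ⇒  L[2][0]=5, U row2=(0, 5, 3)
Step 2: pivot at (1,1) is 6.
  row2 ← row2 − (2)·row1  ⇒  L[2][1]=2, U row2=(0, 0, 6)

U[2][2] = 6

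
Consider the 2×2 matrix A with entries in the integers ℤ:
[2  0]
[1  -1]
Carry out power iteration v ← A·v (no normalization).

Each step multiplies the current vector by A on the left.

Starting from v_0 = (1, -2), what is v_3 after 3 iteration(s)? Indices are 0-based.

v_3 = (8, 5)

v_0 = (1, -2).
v_1 = A·v_0 = (2, 3).
v_2 = A·v_1 = (4, -1).
v_3 = A·v_2 = (8, 5).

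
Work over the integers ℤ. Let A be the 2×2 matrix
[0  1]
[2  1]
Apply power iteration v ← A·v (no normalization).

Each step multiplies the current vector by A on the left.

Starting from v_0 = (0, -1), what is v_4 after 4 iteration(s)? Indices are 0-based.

v_0 = (0, -1).
v_1 = A·v_0 = (-1, -1).
v_2 = A·v_1 = (-1, -3).
v_3 = A·v_2 = (-3, -5).
v_4 = A·v_3 = (-5, -11).

v_4 = (-5, -11)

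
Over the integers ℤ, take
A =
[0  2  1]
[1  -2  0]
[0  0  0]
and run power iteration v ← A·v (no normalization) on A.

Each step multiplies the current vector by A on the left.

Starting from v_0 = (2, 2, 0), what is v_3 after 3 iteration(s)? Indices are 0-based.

v_0 = (2, 2, 0).
v_1 = A·v_0 = (4, -2, 0).
v_2 = A·v_1 = (-4, 8, 0).
v_3 = A·v_2 = (16, -20, 0).

v_3 = (16, -20, 0)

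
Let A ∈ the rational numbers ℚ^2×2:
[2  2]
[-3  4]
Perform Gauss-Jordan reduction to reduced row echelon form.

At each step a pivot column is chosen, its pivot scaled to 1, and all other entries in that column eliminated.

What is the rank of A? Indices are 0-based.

rank = 2

pivot(0,0)=2: scale R0 → (1, 1)
  clear (1,0): R1 −= (-3)R0 → (0, 7)
pivot(1,1)=7: scale R1 → (0, 1)
  clear (0,1): R0 −= (1)R1 → (1, 0)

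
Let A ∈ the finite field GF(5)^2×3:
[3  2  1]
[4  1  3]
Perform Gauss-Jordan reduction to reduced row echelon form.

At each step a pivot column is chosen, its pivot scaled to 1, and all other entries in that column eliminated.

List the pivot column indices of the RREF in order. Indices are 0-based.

[1] R0 /= 3  ⇒  (1, 4, 2)
     R1 -= 4·R0  ⇒  (0, 0, 0)
column 1 empty below row 1
column 2 empty below row 1

pivot columns: 0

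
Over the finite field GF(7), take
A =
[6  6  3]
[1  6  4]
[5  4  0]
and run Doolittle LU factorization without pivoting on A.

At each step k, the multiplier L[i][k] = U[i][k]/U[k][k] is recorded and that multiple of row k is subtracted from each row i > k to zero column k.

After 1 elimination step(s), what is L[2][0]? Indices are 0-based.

[col 0] pivot 6
  R1 -= 6*R0 → (0, 5, 0)  (L[1][0] := 6)
  R2 -= 2*R0 → (0, 6, 1)  (L[2][0] := 2)

L[2][0] = 2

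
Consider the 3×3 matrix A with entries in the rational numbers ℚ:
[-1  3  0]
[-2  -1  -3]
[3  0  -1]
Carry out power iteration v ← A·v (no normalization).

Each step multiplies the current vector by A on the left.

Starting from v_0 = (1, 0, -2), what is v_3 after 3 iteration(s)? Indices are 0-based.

v_3 = (-64, 15, 47)

v_0 = (1, 0, -2).
v_1 = A·v_0 = (-1, 4, 5).
v_2 = A·v_1 = (13, -17, -8).
v_3 = A·v_2 = (-64, 15, 47).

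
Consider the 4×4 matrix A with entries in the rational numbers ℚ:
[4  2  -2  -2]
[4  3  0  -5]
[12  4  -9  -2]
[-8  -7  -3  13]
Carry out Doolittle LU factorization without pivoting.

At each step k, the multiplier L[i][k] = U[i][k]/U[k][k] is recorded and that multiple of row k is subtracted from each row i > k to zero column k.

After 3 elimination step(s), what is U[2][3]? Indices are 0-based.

[col 0] pivot 4
  R1 -= 1*R0 → (0, 1, 2, -3)  (L[1][0] := 1)
  R2 -= 3*R0 → (0, -2, -3, 4)  (L[2][0] := 3)
  R3 -= -2*R0 → (0, -3, -7, 9)  (L[3][0] := -2)
[col 1] pivot 1
  R2 -= -2*R1 → (0, 0, 1, -2)  (L[2][1] := -2)
  R3 -= -3*R1 → (0, 0, -1, 0)  (L[3][1] := -3)
[col 2] pivot 1
  R3 -= -1*R2 → (0, 0, 0, -2)  (L[3][2] := -1)

U[2][3] = -2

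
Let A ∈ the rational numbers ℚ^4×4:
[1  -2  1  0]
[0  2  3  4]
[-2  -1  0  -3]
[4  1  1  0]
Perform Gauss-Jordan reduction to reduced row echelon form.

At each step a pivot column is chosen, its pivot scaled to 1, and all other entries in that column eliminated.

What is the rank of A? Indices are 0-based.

step 1: normalize row 0 (÷1) = (1, -2, 1, 0)
  row 2: subtract -2×row0 = (0, -5, 2, -3)
  row 3: subtract 4×row0 = (0, 9, -3, 0)
step 2: normalize row 1 (÷2) = (0, 1, 3/2, 2)
  row 0: subtract -2×row1 = (1, 0, 4, 4)
  row 2: subtract -5×row1 = (0, 0, 19/2, 7)
  row 3: subtract 9×row1 = (0, 0, -33/2, -18)
step 3: normalize row 2 (÷19/2) = (0, 0, 1, 14/19)
  row 0: subtract 4×row2 = (1, 0, 0, 20/19)
  row 1: subtract 3/2×row2 = (0, 1, 0, 17/19)
  row 3: subtract -33/2×row2 = (0, 0, 0, -111/19)
step 4: normalize row 3 (÷-111/19) = (0, 0, 0, 1)
  row 0: subtract 20/19×row3 = (1, 0, 0, 0)
  row 1: subtract 17/19×row3 = (0, 1, 0, 0)
  row 2: subtract 14/19×row3 = (0, 0, 1, 0)

rank = 4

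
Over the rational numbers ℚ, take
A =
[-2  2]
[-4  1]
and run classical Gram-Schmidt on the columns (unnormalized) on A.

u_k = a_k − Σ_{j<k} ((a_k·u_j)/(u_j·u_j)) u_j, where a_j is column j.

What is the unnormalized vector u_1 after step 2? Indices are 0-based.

Step 1: u_0 = a_0 = (-2, -4).
Step 2: u_1 = a_1 − (-2/5)·u_0 = (6/5, -3/5).

u_1 = (6/5, -3/5)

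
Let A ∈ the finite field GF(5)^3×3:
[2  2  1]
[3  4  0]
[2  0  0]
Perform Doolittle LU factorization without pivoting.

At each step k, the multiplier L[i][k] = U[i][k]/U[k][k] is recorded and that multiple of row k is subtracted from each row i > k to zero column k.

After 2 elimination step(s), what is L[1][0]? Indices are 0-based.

Step 1: pivot at (0,0) is 2.
  row1 ← row1 − (4)·row0  ⇒  L[1][0]=4, U row1=(0, 1, 1)
  row2 ← row2 − (1)·row0  ⇒  L[2][0]=1, U row2=(0, 3, 4)
Step 2: pivot at (1,1) is 1.
  row2 ← row2 − (3)·row1  ⇒  L[2][1]=3, U row2=(0, 0, 1)

L[1][0] = 4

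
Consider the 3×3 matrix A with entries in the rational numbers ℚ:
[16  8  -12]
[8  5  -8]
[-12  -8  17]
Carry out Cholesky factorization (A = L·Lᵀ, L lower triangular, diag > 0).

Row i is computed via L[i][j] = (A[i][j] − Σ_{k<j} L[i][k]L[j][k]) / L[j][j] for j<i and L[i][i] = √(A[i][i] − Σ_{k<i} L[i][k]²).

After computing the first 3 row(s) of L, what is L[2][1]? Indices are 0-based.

Step 1: L[0][0] = √(16) = 4.
  L[1][0] = (8) / L[0][0] = 2.
Step 2: L[1][1] = √(1) = 1.
  L[2][0] = (-12) / L[0][0] = -3.
  L[2][1] = (-2) / L[1][1] = -2.
Step 3: L[2][2] = √(4) = 2.

L[2][1] = -2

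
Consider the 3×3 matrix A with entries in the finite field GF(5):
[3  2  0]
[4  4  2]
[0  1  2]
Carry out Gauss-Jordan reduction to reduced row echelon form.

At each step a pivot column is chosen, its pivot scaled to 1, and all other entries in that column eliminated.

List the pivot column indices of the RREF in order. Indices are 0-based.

[1] R0 /= 3  ⇒  (1, 4, 0)
     R1 -= 4·R0  ⇒  (0, 3, 2)
[2] R1 /= 3  ⇒  (0, 1, 4)
     R0 -= 4·R1  ⇒  (1, 0, 4)
     R2 -= 1·R1  ⇒  (0, 0, 3)
[3] R2 /= 3  ⇒  (0, 0, 1)
     R0 -= 4·R2  ⇒  (1, 0, 0)
     R1 -= 4·R2  ⇒  (0, 1, 0)

pivot columns: 0, 1, 2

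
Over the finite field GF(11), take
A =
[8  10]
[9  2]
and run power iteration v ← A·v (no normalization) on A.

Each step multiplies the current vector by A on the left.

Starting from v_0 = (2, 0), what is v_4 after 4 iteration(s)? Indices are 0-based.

v_4 = (4, 2)

v_0 = (2, 0).
v_1 = A·v_0 = (5, 7).
v_2 = A·v_1 = (0, 4).
v_3 = A·v_2 = (7, 8).
v_4 = A·v_3 = (4, 2).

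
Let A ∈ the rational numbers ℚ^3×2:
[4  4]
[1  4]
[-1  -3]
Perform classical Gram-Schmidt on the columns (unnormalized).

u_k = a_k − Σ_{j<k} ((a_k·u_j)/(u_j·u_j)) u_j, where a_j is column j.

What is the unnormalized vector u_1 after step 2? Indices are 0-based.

Step 1: u_0 = a_0 = (4, 1, -1).
Step 2: u_1 = a_1 − (23/18)·u_0 = (-10/9, 49/18, -31/18).

u_1 = (-10/9, 49/18, -31/18)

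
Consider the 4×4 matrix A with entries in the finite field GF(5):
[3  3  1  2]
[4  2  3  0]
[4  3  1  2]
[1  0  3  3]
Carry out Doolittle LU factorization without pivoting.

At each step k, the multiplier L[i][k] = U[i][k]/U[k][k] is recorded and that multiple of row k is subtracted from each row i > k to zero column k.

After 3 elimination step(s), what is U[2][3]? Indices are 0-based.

Step 1: pivot at (0,0) is 3.
  row1 ← row1 − (3)·row0  ⇒  L[1][0]=3, U row1=(0, 3, 0, 4)
  row2 ← row2 − (3)·row0  ⇒  L[2][0]=3, U row2=(0, 4, 3, 1)
  row3 ← row3 − (2)·row0  ⇒  L[3][0]=2, U row3=(0, 4, 1, 4)
Step 2: pivot at (1,1) is 3.
  row2 ← row2 − (3)·row1  ⇒  L[2][1]=3, U row2=(0, 0, 3, 4)
  row3 ← row3 − (3)·row1  ⇒  L[3][1]=3, U row3=(0, 0, 1, 2)
Step 3: pivot at (2,2) is 3.
  row3 ← row3 − (2)·row2  ⇒  L[3][2]=2, U row3=(0, 0, 0, 4)

U[2][3] = 4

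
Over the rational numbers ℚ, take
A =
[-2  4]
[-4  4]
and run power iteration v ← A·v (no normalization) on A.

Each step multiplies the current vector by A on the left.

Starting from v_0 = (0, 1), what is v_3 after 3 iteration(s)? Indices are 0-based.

v_3 = (-16, -32)

v_0 = (0, 1).
v_1 = A·v_0 = (4, 4).
v_2 = A·v_1 = (8, 0).
v_3 = A·v_2 = (-16, -32).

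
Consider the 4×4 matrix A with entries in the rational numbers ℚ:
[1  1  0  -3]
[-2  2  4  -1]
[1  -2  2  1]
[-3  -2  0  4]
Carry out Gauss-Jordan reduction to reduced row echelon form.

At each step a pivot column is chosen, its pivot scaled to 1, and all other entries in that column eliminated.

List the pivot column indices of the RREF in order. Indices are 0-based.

pivot columns: 0, 1, 2, 3

step 1: normalize row 0 (÷1) = (1, 1, 0, -3)
  row 1: subtract -2×row0 = (0, 4, 4, -7)
  row 2: subtract 1×row0 = (0, -3, 2, 4)
  row 3: subtract -3×row0 = (0, 1, 0, -5)
step 2: normalize row 1 (÷4) = (0, 1, 1, -7/4)
  row 0: subtract 1×row1 = (1, 0, -1, -5/4)
  row 2: subtract -3×row1 = (0, 0, 5, -5/4)
  row 3: subtract 1×row1 = (0, 0, -1, -13/4)
step 3: normalize row 2 (÷5) = (0, 0, 1, -1/4)
  row 0: subtract -1×row2 = (1, 0, 0, -3/2)
  row 1: subtract 1×row2 = (0, 1, 0, -3/2)
  row 3: subtract -1×row2 = (0, 0, 0, -7/2)
step 4: normalize row 3 (÷-7/2) = (0, 0, 0, 1)
  row 0: subtract -3/2×row3 = (1, 0, 0, 0)
  row 1: subtract -3/2×row3 = (0, 1, 0, 0)
  row 2: subtract -1/4×row3 = (0, 0, 1, 0)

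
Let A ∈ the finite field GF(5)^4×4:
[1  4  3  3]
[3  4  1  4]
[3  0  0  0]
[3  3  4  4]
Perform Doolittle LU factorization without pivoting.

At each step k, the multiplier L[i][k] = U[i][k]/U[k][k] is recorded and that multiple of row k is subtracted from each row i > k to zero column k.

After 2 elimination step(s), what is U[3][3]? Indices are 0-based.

k=0: U[0][0]=1
  eliminate (1,0): mult=3, new row 1: (0, 2, 2, 0); set L[1][0]=3
  eliminate (2,0): mult=3, new row 2: (0, 3, 1, 1); set L[2][0]=3
  eliminate (3,0): mult=3, new row 3: (0, 1, 0, 0); set L[3][0]=3
k=1: U[1][1]=2
  eliminate (2,1): mult=4, new row 2: (0, 0, 3, 1); set L[2][1]=4
  eliminate (3,1): mult=3, new row 3: (0, 0, 4, 0); set L[3][1]=3

U[3][3] = 0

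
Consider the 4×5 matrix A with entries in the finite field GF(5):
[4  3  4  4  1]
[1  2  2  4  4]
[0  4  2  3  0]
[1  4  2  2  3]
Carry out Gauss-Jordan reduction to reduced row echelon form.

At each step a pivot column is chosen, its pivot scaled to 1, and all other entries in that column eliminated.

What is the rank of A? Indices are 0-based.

[1] R0 /= 4  ⇒  (1, 2, 1, 1, 4)
     R1 -= 1·R0  ⇒  (0, 0, 1, 3, 0)
     R3 -= 1·R0  ⇒  (0, 2, 1, 1, 4)
[2] R1 <-> R2
[2] R1 /= 4  ⇒  (0, 1, 3, 2, 0)
     R0 -= 2·R1  ⇒  (1, 0, 0, 2, 4)
     R3 -= 2·R1  ⇒  (0, 0, 0, 2, 4)
[3] R2 /= 1  ⇒  (0, 0, 1, 3, 0)
     R1 -= 3·R2  ⇒  (0, 1, 0, 3, 0)
[4] R3 /= 2  ⇒  (0, 0, 0, 1, 2)
     R0 -= 2·R3  ⇒  (1, 0, 0, 0, 0)
     R1 -= 3·R3  ⇒  (0, 1, 0, 0, 4)
     R2 -= 3·R3  ⇒  (0, 0, 1, 0, 4)

rank = 4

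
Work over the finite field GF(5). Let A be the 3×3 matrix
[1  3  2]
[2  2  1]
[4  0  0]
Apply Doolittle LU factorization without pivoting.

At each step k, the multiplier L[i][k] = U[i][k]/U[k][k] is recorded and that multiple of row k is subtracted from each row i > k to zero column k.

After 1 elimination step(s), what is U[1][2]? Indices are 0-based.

U[1][2] = 2

k=0: U[0][0]=1
  eliminate (1,0): mult=2, new row 1: (0, 1, 2); set L[1][0]=2
  eliminate (2,0): mult=4, new row 2: (0, 3, 2); set L[2][0]=4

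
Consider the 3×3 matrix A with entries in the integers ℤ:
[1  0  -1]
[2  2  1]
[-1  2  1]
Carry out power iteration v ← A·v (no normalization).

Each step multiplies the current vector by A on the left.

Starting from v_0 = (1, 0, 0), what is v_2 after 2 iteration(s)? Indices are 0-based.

v_2 = (2, 5, 2)

v_0 = (1, 0, 0).
v_1 = A·v_0 = (1, 2, -1).
v_2 = A·v_1 = (2, 5, 2).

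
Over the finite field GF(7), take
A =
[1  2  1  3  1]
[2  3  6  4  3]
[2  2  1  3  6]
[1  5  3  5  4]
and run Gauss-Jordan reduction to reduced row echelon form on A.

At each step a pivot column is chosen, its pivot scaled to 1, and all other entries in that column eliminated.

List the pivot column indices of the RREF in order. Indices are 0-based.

step 1: normalize row 0 (÷1) = (1, 2, 1, 3, 1)
  row 1: subtract 2×row0 = (0, 6, 4, 5, 1)
  row 2: subtract 2×row0 = (0, 5, 6, 4, 4)
  row 3: subtract 1×row0 = (0, 3, 2, 2, 3)
step 2: normalize row 1 (÷6) = (0, 1, 3, 2, 6)
  row 0: subtract 2×row1 = (1, 0, 2, 6, 3)
  row 2: subtract 5×row1 = (0, 0, 5, 1, 2)
  row 3: subtract 3×row1 = (0, 0, 0, 3, 6)
step 3: normalize row 2 (÷5) = (0, 0, 1, 3, 6)
  row 0: subtract 2×row2 = (1, 0, 0, 0, 5)
  row 1: subtract 3×row2 = (0, 1, 0, 0, 2)
step 4: normalize row 3 (÷3) = (0, 0, 0, 1, 2)
  row 2: subtract 3×row3 = (0, 0, 1, 0, 0)

pivot columns: 0, 1, 2, 3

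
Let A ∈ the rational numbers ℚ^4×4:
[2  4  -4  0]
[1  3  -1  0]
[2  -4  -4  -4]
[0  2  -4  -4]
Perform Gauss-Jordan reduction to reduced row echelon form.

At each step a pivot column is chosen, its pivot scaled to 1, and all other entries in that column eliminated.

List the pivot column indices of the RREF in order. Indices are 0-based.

pivot(0,0)=2: scale R0 → (1, 2, -2, 0)
  clear (1,0): R1 −= (1)R0 → (0, 1, 1, 0)
  clear (2,0): R2 −= (2)R0 → (0, -8, 0, -4)
pivot(1,1)=1: scale R1 → (0, 1, 1, 0)
  clear (0,1): R0 −= (2)R1 → (1, 0, -4, 0)
  clear (2,1): R2 −= (-8)R1 → (0, 0, 8, -4)
  clear (3,1): R3 −= (2)R1 → (0, 0, -6, -4)
pivot(2,2)=8: scale R2 → (0, 0, 1, -1/2)
  clear (0,2): R0 −= (-4)R2 → (1, 0, 0, -2)
  clear (1,2): R1 −= (1)R2 → (0, 1, 0, 1/2)
  clear (3,2): R3 −= (-6)R2 → (0, 0, 0, -7)
pivot(3,3)=-7: scale R3 → (0, 0, 0, 1)
  clear (0,3): R0 −= (-2)R3 → (1, 0, 0, 0)
  clear (1,3): R1 −= (1/2)R3 → (0, 1, 0, 0)
  clear (2,3): R2 −= (-1/2)R3 → (0, 0, 1, 0)

pivot columns: 0, 1, 2, 3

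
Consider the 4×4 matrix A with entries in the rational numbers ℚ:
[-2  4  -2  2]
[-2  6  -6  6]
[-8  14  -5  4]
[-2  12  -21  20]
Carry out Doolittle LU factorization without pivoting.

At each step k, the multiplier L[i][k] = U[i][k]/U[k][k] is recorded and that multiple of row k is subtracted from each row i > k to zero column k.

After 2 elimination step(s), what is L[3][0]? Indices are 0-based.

[col 0] pivot -2
  R1 -= 1*R0 → (0, 2, -4, 4)  (L[1][0] := 1)
  R2 -= 4*R0 → (0, -2, 3, -4)  (L[2][0] := 4)
  R3 -= 1*R0 → (0, 8, -19, 18)  (L[3][0] := 1)
[col 1] pivot 2
  R2 -= -1*R1 → (0, 0, -1, 0)  (L[2][1] := -1)
  R3 -= 4*R1 → (0, 0, -3, 2)  (L[3][1] := 4)

L[3][0] = 1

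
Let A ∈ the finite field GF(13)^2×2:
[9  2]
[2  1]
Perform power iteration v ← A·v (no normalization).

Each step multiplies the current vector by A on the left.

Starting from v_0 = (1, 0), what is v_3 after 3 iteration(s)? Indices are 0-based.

v_0 = (1, 0).
v_1 = A·v_0 = (9, 2).
v_2 = A·v_1 = (7, 7).
v_3 = A·v_2 = (12, 8).

v_3 = (12, 8)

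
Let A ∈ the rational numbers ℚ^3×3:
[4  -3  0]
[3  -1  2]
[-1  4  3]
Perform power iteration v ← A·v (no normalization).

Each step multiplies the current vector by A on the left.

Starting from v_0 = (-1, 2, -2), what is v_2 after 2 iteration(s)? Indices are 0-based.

v_0 = (-1, 2, -2).
v_1 = A·v_0 = (-10, -9, 3).
v_2 = A·v_1 = (-13, -15, -17).

v_2 = (-13, -15, -17)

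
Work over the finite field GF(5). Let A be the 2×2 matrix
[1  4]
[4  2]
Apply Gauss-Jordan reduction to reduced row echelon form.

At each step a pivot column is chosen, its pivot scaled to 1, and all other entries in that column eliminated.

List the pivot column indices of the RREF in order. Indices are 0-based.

pivot columns: 0, 1

pivot(0,0)=1: scale R0 → (1, 4)
  clear (1,0): R1 −= (4)R0 → (0, 1)
pivot(1,1)=1: scale R1 → (0, 1)
  clear (0,1): R0 −= (4)R1 → (1, 0)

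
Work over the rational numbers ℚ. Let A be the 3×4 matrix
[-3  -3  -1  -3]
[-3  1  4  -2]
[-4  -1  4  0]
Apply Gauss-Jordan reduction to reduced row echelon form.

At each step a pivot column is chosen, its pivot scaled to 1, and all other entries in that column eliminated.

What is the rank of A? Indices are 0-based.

pivot(0,0)=-3: scale R0 → (1, 1, 1/3, 1)
  clear (1,0): R1 −= (-3)R0 → (0, 4, 5, 1)
  clear (2,0): R2 −= (-4)R0 → (0, 3, 16/3, 4)
pivot(1,1)=4: scale R1 → (0, 1, 5/4, 1/4)
  clear (0,1): R0 −= (1)R1 → (1, 0, -11/12, 3/4)
  clear (2,1): R2 −= (3)R1 → (0, 0, 19/12, 13/4)
pivot(2,2)=19/12: scale R2 → (0, 0, 1, 39/19)
  clear (0,2): R0 −= (-11/12)R2 → (1, 0, 0, 50/19)
  clear (1,2): R1 −= (5/4)R2 → (0, 1, 0, -44/19)

rank = 3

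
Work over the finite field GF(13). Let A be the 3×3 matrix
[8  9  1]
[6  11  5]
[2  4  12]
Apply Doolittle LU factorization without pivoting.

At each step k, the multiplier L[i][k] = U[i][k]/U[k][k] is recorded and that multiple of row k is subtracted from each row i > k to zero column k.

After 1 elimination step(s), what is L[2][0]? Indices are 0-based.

L[2][0] = 10

[col 0] pivot 8
  R1 -= 4*R0 → (0, 1, 1)  (L[1][0] := 4)
  R2 -= 10*R0 → (0, 5, 2)  (L[2][0] := 10)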